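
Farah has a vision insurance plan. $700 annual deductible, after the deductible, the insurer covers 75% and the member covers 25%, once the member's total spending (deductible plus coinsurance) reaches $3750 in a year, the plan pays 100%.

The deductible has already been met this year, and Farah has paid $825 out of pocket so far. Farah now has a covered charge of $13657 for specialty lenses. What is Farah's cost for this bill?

The deductible is already satisfied, so the full bill goes to coinsurance.
Coinsurance: $13657 × 25% = $3414.25.
Year-to-date out-of-pocket would reach $825 + $3414.25 = $4239.25, above the $3750 maximum, so the member pays only $3750 − $825 = $2925.

$2925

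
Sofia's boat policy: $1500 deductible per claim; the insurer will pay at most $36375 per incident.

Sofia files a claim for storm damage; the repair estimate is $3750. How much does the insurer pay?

$2250

Subtract the deductible: $3750 − $1500 = $2250.
$2250 is within the $36375 limit, so the insurer pays $2250.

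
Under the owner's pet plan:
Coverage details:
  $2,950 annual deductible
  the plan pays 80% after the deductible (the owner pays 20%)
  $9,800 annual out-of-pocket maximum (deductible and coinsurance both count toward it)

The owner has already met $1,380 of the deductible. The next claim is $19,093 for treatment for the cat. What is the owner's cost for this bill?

Deductible still to meet: $2,950 − $1,380 = $1,570.
After the $1,570 deductible portion, $19,093 − $1,570 = $17,523 is subject to coinsurance.
Coinsurance: $17,523 × 20% = $3,504.60.
Owner responsibility before any cap: $1,570 + $3,504.60 = $5,074.60.
Cumulative spending $1,380 + $5,074.60 = $6,454.60 stays under the $9,800 maximum.

$5,074.60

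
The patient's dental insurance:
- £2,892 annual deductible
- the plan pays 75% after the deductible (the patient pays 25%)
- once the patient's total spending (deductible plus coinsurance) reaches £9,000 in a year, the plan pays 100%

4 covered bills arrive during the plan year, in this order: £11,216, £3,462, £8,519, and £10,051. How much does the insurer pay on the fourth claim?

Claim 1 — £11,216: £2,892 to deductible, leaving £8,324; patient's 25% is £2,081. Patient pays £4,973; OOP now £4,973. Plan pays £11,216 − £4,973 = £6,243.
Claim 2 — £3,462: deductible already satisfied, so patient's share is 25% × £3,462 = £865.50. Patient pays £865.50; OOP now £5,838.50. Plan pays £3,462 − £865.50 = £2,596.50.
Claim 3 — £8,519: deductible already satisfied, so patient's share is 25% × £8,519 = £2,129.75. Cost to patient: £2,129.75. OOP to date £7,968.25. Plan pays £8,519 − £2,129.75 = £6,389.25.
Claim 4 — £10,051: deductible met; 25% of £10,051 = £2,512.75. Adding that to £7,968.25 gives £10,481, past the £9,000 cap; patient pays only £9,000 − £7,968.25 = £1,031.75. Plan pays £10,051 − £1,031.75 = £9,019.25.

£9,019.25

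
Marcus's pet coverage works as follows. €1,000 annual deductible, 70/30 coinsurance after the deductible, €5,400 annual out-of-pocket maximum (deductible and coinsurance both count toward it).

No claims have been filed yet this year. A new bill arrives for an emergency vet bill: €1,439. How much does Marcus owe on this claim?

€1,131.70

Deductible not yet touched, so the first €1,000 of the bill goes to the deductible.
That leaves €1,439 − €1,000 = €439 for coinsurance.
30% of €439 = €131.70 falls to the owner.
Owner responsibility before any cap: €1,000 + €131.70 = €1,131.70.
Cumulative spending €0 + €1,131.70 = €1,131.70 stays under the €5,400 maximum.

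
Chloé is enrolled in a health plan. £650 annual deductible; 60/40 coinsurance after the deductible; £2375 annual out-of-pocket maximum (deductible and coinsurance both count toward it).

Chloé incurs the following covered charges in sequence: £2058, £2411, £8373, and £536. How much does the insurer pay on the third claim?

Bill 1, £2058: £650 to deductible, leaving £1408; patient's 40% is £563.20. Cost to patient: £1213.20. OOP to date £1213.20. Plan pays £2058 − £1213.20 = £844.80.
Bill 2, £2411: deductible already satisfied, so patient's share is 40% × £2411 = £964.40. Patient pays £964.40; OOP now £2177.60. Insurer: £2411 − £964.40 = £1446.60.
Bill 3, £8373: 40% coinsurance on £8373 = £3349.20. That would push OOP to £5526.80, over the £2375 cap, so patient pays £2375 − £2177.60 = £197.40. Insurer: £8373 − £197.40 = £8175.60.

£8175.60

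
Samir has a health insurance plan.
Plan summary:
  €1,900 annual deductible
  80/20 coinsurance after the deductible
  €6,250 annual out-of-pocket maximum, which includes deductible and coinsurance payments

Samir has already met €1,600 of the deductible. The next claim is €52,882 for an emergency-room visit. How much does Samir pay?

€4,650

Deductible still to meet: €1,900 − €1,600 = €300.
After the €300 deductible portion, €52,882 − €300 = €52,582 is subject to coinsurance.
20% of €52,582 = €10,516.40 falls to the patient.
That puts the patient's cost at €300 + €10,516.40 = €10,816.40 before any cap.
Year-to-date out-of-pocket would reach €1,600 + €10,816.40 = €12,416.40, above the €6,250 maximum, so the patient pays only €6,250 − €1,600 = €4,650.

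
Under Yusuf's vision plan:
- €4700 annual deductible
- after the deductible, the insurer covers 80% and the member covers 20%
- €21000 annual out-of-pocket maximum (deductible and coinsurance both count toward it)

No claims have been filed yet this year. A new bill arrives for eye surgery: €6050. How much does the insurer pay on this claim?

€1080

Nothing has been paid toward the €4700 deductible, so the first €4700 of this charge is applied there.
That leaves €6050 − €4700 = €1350 for coinsurance.
Coinsurance: €1350 × 20% = €270.
That puts the member's cost at €4700 + €270 = €4970 before any cap.
Year-to-date out-of-pocket becomes €0 + €4970 = €4970, still under the €21000 maximum, so no cap applies.
Insurer pays the balance: €6050 − €4970 = €1080.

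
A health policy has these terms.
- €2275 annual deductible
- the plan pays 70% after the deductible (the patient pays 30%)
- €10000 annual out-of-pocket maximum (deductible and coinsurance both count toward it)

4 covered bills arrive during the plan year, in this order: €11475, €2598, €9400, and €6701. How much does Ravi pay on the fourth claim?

Claim 1 — €11475: deductible takes €2275, €9200 remains; coinsurance €9200 × 30% = €2760. Patient owes €5035 (running OOP €5035).
Claim 2 — €2598: 30% coinsurance on €2598 = €779.40. Patient pays €779.40; OOP now €5814.40.
Claim 3 — €9400: deductible met; 30% of €9400 = €2820. Patient owes €2820 (running OOP €8634.40).
Claim 4 — €6701: 30% coinsurance on €6701 = €2010.30. That would push OOP to €10644.70, over the €10000 cap, so patient pays €10000 − €8634.40 = €1365.60.

€1365.60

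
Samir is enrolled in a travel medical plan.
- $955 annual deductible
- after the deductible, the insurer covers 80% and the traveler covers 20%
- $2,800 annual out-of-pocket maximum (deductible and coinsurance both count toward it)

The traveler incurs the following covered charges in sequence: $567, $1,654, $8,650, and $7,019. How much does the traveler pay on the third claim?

$1,591.80

Claim 1 — $567: fully absorbed by the deductible. Traveler owes $567 (running OOP $567).
Claim 2 — $1,654: $388 to deductible, leaving $1,266; 20% of $1,266 = $253.20. Cost to traveler: $641.20. OOP to date $1,208.20.
Claim 3 — $8,650: deductible met; 20% of $8,650 = $1,730. OOP would hit $2,938.20 > $2,800, so the cap limits the traveler to $2,800 − $1,208.20 = $1,591.80.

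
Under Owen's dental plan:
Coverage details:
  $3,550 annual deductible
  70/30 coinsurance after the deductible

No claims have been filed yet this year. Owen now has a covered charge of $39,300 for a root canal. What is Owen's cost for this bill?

$14,275

Deductible not yet touched, so the first $3,550 of the bill goes to the deductible.
The remaining $35,750 (= $39,300 − $3,550) moves to coinsurance.
Patient's 30% share of $35,750 is $10,725.
Patient responsibility: $3,550 + $10,725 = $14,275.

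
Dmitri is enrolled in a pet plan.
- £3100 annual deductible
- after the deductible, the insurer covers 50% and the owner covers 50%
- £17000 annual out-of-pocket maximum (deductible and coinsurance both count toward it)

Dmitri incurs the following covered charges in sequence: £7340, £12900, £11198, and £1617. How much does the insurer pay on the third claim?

£5868

#1 (£7340): £3100 finishes the deductible; £4240 goes to coinsurance; 50% of £4240 = £2120. Owner owes £5220 (running OOP £5220). Plan pays £7340 − £5220 = £2120.
#2 (£12900): 50% coinsurance on £12900 = £6450. Owner pays £6450; OOP now £11670. Insurer: £12900 − £6450 = £6450.
#3 (£11198): 50% coinsurance on £11198 = £5599. That would push OOP to £17269, over the £17000 cap, so owner pays £17000 − £11670 = £5330. Insurer: £11198 − £5330 = £5868.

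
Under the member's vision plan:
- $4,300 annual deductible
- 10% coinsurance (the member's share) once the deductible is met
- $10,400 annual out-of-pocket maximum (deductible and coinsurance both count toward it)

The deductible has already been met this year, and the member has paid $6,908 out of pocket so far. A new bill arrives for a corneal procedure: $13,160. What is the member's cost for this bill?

$1,316

The deductible is already satisfied, so the full bill goes to coinsurance.
Member's 10% share of $13,160 is $1,316.
Total out-of-pocket so far would be $6,908 + $1,316 = $8,224, below the $10,400 cap — no reduction.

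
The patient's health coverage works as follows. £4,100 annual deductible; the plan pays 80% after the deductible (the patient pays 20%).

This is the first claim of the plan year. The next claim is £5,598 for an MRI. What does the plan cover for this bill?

Nothing has been paid toward the £4,100 deductible, so the first £4,100 of this charge is applied there.
The remaining £1,498 (= £5,598 − £4,100) moves to coinsurance.
Patient's 20% share of £1,498 is £299.60.
That puts the patient's cost at £4,100 + £299.60 = £4,399.60.
The plan picks up £5,598 − £4,399.60 = £1,198.40.

£1,198.40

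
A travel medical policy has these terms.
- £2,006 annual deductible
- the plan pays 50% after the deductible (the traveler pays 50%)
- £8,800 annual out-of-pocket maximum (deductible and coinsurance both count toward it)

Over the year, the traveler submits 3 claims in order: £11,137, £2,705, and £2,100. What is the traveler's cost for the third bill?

Claim 1 (£11,137): deductible takes £2,006, £9,131 remains; 50% of £9,131 = £4,565.50. Cost to traveler: £6,571.50. OOP to date £6,571.50.
Claim 2 (£2,705): 50% coinsurance on £2,705 = £1,352.50. Traveler pays £1,352.50; OOP now £7,924.
Claim 3 (£2,100): deductible met; 50% of £2,100 = £1,050. OOP would hit £8,974 > £8,800, so the cap limits the traveler to £8,800 − £7,924 = £876.

£876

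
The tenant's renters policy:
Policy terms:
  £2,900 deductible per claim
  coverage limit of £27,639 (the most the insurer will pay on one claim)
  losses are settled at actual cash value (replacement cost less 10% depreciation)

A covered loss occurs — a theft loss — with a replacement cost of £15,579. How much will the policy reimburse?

£11,121.10

At 10% depreciation, ACV = £15,579 − £1,557.90 = £14,021.10.
After the deductible, £14,021.10 − £2,900 = £11,121.10 remains.
£11,121.10 is within the £27,639 limit, so the insurer pays £11,121.10.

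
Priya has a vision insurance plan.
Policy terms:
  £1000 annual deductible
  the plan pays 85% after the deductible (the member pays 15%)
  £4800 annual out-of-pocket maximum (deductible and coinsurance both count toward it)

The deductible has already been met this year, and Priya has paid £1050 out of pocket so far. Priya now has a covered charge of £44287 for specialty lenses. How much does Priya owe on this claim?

The deductible is already satisfied, so the full bill goes to coinsurance.
15% of £44287 = £6643.05 falls to the member.
Year-to-date out-of-pocket would reach £1050 + £6643.05 = £7693.05, above the £4800 maximum, so the member pays only £4800 − £1050 = £3750.

£3750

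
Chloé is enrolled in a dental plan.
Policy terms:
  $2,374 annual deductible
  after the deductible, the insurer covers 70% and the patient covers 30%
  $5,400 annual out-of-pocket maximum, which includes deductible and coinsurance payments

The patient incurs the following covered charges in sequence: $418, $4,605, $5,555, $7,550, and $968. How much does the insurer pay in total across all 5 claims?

$13,696

Claim 1 ($418): fully absorbed by the deductible. Patient pays $418; OOP now $418. Plan pays $418 − $418 = $0.
Claim 2 ($4,605): $1,956 to deductible, leaving $2,649; patient's 30% is $794.70. Cost to patient: $2,750.70. OOP to date $3,168.70. Plan pays $4,605 − $2,750.70 = $1,854.30.
Claim 3 ($5,555): deductible already satisfied, so patient's share is 30% × $5,555 = $1,666.50. Cost to patient: $1,666.50. OOP to date $4,835.20. Insurer: $5,555 − $1,666.50 = $3,888.50.
Claim 4 ($7,550): deductible met; 30% of $7,550 = $2,265. OOP would hit $7,100.20 > $5,400, so the cap limits the patient to $5,400 − $4,835.20 = $564.80. Plan pays $7,550 − $564.80 = $6,985.20.
Claim 5 ($968): deductible met; 30% of $968 = $290.40. That would push OOP to $5,690.40, over the $5,400 cap, so patient pays $5,400 − $5,400 = $0. Insurer: $968 − $0 = $968.
Insurer total = bills − patient's total = $19,096 − $5,400 = $13,696.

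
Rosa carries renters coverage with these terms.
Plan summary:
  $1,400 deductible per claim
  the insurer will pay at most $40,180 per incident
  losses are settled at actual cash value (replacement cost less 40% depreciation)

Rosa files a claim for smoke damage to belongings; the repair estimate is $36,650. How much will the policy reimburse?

Actual cash value after 40% depreciation: $36,650 × 60% = $21,990.
Less the $1,400 deductible: $21,990 − $1,400 = $20,590.
$20,590 ≤ $40,180, so the limit doesn't bind; insurer pays $20,590.

$20,590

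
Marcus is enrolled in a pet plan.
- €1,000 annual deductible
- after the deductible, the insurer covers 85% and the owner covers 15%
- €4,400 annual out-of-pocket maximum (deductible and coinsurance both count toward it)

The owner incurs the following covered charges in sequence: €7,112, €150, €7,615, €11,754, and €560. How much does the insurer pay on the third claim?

€6,472.75

Claim 1 — €7,112: deductible takes €1,000, €6,112 remains; 15% of €6,112 = €916.80. Cost to owner: €1,916.80. OOP to date €1,916.80. Plan pays €7,112 − €1,916.80 = €5,195.20.
Claim 2 — €150: deductible already satisfied, so owner's share is 15% × €150 = €22.50. Cost to owner: €22.50. OOP to date €1,939.30. Plan pays €150 − €22.50 = €127.50.
Claim 3 — €7,615: 15% coinsurance on €7,615 = €1,142.25. Owner pays €1,142.25; OOP now €3,081.55. Insurer: €7,615 − €1,142.25 = €6,472.75.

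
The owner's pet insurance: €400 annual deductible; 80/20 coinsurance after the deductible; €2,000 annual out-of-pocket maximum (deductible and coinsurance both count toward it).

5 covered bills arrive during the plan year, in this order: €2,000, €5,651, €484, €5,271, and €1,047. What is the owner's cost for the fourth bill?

€53

Claim 1 (€2,000): €400 finishes the deductible; €1,600 goes to coinsurance; coinsurance €1,600 × 20% = €320. Owner owes €720 (running OOP €720).
Claim 2 (€5,651): deductible already satisfied, so owner's share is 20% × €5,651 = €1,130.20. Cost to owner: €1,130.20. OOP to date €1,850.20.
Claim 3 (€484): deductible already satisfied, so owner's share is 20% × €484 = €96.80. Owner owes €96.80 (running OOP €1,947).
Claim 4 (€5,271): 20% coinsurance on €5,271 = €1,054.20. OOP would hit €3,001.20 > €2,000, so the cap limits the owner to €2,000 − €1,947 = €53.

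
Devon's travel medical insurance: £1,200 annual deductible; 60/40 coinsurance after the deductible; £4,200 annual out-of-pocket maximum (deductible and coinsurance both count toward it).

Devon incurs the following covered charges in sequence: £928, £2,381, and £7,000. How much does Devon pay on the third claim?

£2,156.40

Claim 1 (£928): all of it applies to the deductible. Traveler pays £928; OOP now £928.
Claim 2 (£2,381): £272 finishes the deductible; £2,109 goes to coinsurance; coinsurance £2,109 × 40% = £843.60. Cost to traveler: £1,115.60. OOP to date £2,043.60.
Claim 3 (£7,000): deductible met; 40% of £7,000 = £2,800. That would push OOP to £4,843.60, over the £4,200 cap, so traveler pays £4,200 − £2,043.60 = £2,156.40.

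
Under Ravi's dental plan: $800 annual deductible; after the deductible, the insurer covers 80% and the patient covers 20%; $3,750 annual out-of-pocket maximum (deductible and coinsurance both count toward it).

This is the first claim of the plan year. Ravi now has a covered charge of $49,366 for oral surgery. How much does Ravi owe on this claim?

$3,750

Nothing has been paid toward the $800 deductible, so the first $800 of this charge is applied there.
That leaves $49,366 − $800 = $48,566 for coinsurance.
20% of $48,566 = $9,713.20 falls to the patient.
That puts the patient's cost at $800 + $9,713.20 = $10,513.20 before any cap.
That would bring total out-of-pocket to $10,513.20, past the $3,750 cap. The patient is capped at $3,750 − $0 = $3,750 on this claim.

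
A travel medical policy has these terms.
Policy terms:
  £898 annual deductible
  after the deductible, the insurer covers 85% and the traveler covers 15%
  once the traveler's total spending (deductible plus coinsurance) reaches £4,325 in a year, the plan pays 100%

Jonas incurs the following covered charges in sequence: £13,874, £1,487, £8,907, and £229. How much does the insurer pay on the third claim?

£7,649.45

Bill 1, £13,874: £898 to deductible, leaving £12,976; coinsurance £12,976 × 15% = £1,946.40. Cost to traveler: £2,844.40. OOP to date £2,844.40. Insurer: £13,874 − £2,844.40 = £11,029.60.
Bill 2, £1,487: 15% coinsurance on £1,487 = £223.05. Traveler owes £223.05 (running OOP £3,067.45). Plan pays £1,487 − £223.05 = £1,263.95.
Bill 3, £8,907: 15% coinsurance on £8,907 = £1,336.05. OOP would hit £4,403.50 > £4,325, so the cap limits the traveler to £4,325 − £3,067.45 = £1,257.55. Plan pays £8,907 − £1,257.55 = £7,649.45.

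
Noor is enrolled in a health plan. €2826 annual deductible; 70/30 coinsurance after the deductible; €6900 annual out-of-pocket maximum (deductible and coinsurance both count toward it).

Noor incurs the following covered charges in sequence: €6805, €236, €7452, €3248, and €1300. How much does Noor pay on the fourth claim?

€573.90

Claim 1 (€6805): €2826 to deductible, leaving €3979; coinsurance €3979 × 30% = €1193.70. Patient owes €4019.70 (running OOP €4019.70).
Claim 2 (€236): deductible met; 30% of €236 = €70.80. Patient pays €70.80; OOP now €4090.50.
Claim 3 (€7452): 30% coinsurance on €7452 = €2235.60. Patient owes €2235.60 (running OOP €6326.10).
Claim 4 (€3248): deductible met; 30% of €3248 = €974.40. That would push OOP to €7300.50, over the €6900 cap, so patient pays €6900 − €6326.10 = €573.90.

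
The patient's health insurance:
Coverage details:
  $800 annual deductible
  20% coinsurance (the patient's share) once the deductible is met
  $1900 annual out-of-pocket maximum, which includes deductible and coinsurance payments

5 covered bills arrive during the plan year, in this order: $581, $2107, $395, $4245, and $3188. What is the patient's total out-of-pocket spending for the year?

$1900

Bill 1, $581: entire amount goes to the deductible. Patient pays $581; OOP now $581.
Bill 2, $2107: $219 finishes the deductible; $1888 goes to coinsurance; patient's 20% is $377.60. Patient pays $596.60; OOP now $1177.60.
Bill 3, $395: deductible met; 20% of $395 = $79. Patient owes $79 (running OOP $1256.60).
Bill 4, $4245: deductible met; 20% of $4245 = $849. That would push OOP to $2105.60, over the $1900 cap, so patient pays $1900 − $1256.60 = $643.40.
Bill 5, $3188: deductible met; 20% of $3188 = $637.60. Adding that to $1900 gives $2537.60, past the $1900 cap; patient pays only $1900 − $1900 = $0.
Total paid by the patient: $581 + $596.60 + $79 + $643.40 + $0 = $1900.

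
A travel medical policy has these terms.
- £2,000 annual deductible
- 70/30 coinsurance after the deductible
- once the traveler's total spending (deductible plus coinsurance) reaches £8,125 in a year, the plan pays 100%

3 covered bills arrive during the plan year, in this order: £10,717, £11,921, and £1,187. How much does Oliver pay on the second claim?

Bill 1, £10,717: £2,000 finishes the deductible; £8,717 goes to coinsurance; 30% of £8,717 = £2,615.10. Traveler pays £4,615.10; OOP now £4,615.10.
Bill 2, £11,921: deductible met; 30% of £11,921 = £3,576.30. That would push OOP to £8,191.40, over the £8,125 cap, so traveler pays £8,125 − £4,615.10 = £3,509.90.

£3,509.90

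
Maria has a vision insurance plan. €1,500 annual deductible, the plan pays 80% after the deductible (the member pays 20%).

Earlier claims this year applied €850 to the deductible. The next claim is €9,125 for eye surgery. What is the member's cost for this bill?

Deductible still to meet: €1,500 − €850 = €650.
After the €650 deductible portion, €9,125 − €650 = €8,475 is subject to coinsurance.
Coinsurance: €8,475 × 20% = €1,695.
So the member owes €650 + €1,695 = €2,345.

€2,345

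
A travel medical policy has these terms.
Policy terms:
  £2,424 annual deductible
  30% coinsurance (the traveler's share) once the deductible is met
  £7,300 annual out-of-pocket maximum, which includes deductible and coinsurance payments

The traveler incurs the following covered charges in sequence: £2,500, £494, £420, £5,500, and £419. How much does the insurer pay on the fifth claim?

£293.30

#1 (£2,500): £2,424 to deductible, leaving £76; 30% of £76 = £22.80. Traveler pays £2,446.80; OOP now £2,446.80. Insurer: £2,500 − £2,446.80 = £53.20.
#2 (£494): deductible met; 30% of £494 = £148.20. Cost to traveler: £148.20. OOP to date £2,595. Insurer: £494 − £148.20 = £345.80.
#3 (£420): 30% coinsurance on £420 = £126. Traveler pays £126; OOP now £2,721. Insurer: £420 − £126 = £294.
#4 (£5,500): 30% coinsurance on £5,500 = £1,650. Cost to traveler: £1,650. OOP to date £4,371. Plan pays £5,500 − £1,650 = £3,850.
#5 (£419): 30% coinsurance on £419 = £125.70. Traveler pays £125.70; OOP now £4,496.70. Plan pays £419 − £125.70 = £293.30.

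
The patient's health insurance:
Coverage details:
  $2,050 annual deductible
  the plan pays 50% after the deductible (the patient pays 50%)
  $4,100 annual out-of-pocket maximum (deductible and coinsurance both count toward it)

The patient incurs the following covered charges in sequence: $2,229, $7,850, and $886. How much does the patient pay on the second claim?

Bill 1, $2,229: $2,050 to deductible, leaving $179; 50% of $179 = $89.50. Patient pays $2,139.50; OOP now $2,139.50.
Bill 2, $7,850: 50% coinsurance on $7,850 = $3,925. OOP would hit $6,064.50 > $4,100, so the cap limits the patient to $4,100 − $2,139.50 = $1,960.50.

$1,960.50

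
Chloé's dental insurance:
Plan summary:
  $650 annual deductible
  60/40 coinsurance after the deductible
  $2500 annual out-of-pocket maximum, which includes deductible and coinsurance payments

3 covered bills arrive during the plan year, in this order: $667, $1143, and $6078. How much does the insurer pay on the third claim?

Claim 1 — $667: deductible takes $650, $17 remains; 40% of $17 = $6.80. Patient pays $656.80; OOP now $656.80. Plan pays $667 − $656.80 = $10.20.
Claim 2 — $1143: deductible met; 40% of $1143 = $457.20. Patient pays $457.20; OOP now $1114. Insurer: $1143 − $457.20 = $685.80.
Claim 3 — $6078: deductible already satisfied, so patient's share is 40% × $6078 = $2431.20. Adding that to $1114 gives $3545.20, past the $2500 cap; patient pays only $2500 − $1114 = $1386. Insurer: $6078 − $1386 = $4692.

$4692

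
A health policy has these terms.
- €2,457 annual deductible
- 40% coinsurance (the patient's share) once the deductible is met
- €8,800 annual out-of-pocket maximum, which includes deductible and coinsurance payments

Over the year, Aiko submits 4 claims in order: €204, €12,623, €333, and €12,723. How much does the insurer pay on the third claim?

€199.80

#1 (€204): entire amount goes to the deductible. Cost to patient: €204. OOP to date €204. Plan pays €204 − €204 = €0.
#2 (€12,623): €2,253 finishes the deductible; €10,370 goes to coinsurance; 40% of €10,370 = €4,148. Cost to patient: €6,401. OOP to date €6,605. Plan pays €12,623 − €6,401 = €6,222.
#3 (€333): deductible met; 40% of €333 = €133.20. Patient pays €133.20; OOP now €6,738.20. Insurer: €333 − €133.20 = €199.80.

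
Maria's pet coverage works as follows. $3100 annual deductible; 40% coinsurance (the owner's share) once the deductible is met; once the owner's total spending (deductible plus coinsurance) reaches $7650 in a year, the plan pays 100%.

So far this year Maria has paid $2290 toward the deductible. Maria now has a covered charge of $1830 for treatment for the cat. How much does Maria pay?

Deductible still to meet: $3100 − $2290 = $810.
That leaves $1830 − $810 = $1020 for coinsurance.
Coinsurance: $1020 × 40% = $408.
That puts the owner's cost at $810 + $408 = $1218 before any cap.
Year-to-date out-of-pocket becomes $2290 + $1218 = $3508, still under the $7650 maximum, so no cap applies.

$1218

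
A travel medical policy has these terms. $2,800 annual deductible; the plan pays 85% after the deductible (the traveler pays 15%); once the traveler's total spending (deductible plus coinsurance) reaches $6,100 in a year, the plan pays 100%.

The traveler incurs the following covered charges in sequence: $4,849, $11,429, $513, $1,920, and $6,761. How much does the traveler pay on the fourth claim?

#1 ($4,849): deductible takes $2,800, $2,049 remains; traveler's 15% is $307.35. Cost to traveler: $3,107.35. OOP to date $3,107.35.
#2 ($11,429): 15% coinsurance on $11,429 = $1,714.35. Traveler pays $1,714.35; OOP now $4,821.70.
#3 ($513): deductible met; 15% of $513 = $76.95. Traveler owes $76.95 (running OOP $4,898.65).
#4 ($1,920): deductible met; 15% of $1,920 = $288. Traveler owes $288 (running OOP $5,186.65).

$288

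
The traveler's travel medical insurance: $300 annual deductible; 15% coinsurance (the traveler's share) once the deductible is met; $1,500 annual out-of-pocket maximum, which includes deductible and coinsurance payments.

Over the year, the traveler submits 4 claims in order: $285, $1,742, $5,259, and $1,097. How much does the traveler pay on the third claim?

Claim 1 — $285: entire amount goes to the deductible. Traveler owes $285 (running OOP $285).
Claim 2 — $1,742: $15 to deductible, leaving $1,727; 15% of $1,727 = $259.05. Cost to traveler: $274.05. OOP to date $559.05.
Claim 3 — $5,259: deductible met; 15% of $5,259 = $788.85. Traveler owes $788.85 (running OOP $1,347.90).

$788.85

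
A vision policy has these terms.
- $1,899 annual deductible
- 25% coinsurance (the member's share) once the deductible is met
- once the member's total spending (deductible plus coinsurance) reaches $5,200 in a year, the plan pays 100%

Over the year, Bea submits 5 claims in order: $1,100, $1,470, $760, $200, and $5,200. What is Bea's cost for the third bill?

$190

Claim 1 — $1,100: fully absorbed by the deductible. Member owes $1,100 (running OOP $1,100).
Claim 2 — $1,470: $799 finishes the deductible; $671 goes to coinsurance; 25% of $671 = $167.75. Member owes $966.75 (running OOP $2,066.75).
Claim 3 — $760: deductible already satisfied, so member's share is 25% × $760 = $190. Cost to member: $190. OOP to date $2,256.75.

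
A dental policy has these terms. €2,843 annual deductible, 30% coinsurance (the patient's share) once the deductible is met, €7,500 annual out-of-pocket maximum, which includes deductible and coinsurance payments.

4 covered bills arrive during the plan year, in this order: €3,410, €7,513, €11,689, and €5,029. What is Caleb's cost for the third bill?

€2,233

Bill 1, €3,410: €2,843 finishes the deductible; €567 goes to coinsurance; coinsurance €567 × 30% = €170.10. Cost to patient: €3,013.10. OOP to date €3,013.10.
Bill 2, €7,513: 30% coinsurance on €7,513 = €2,253.90. Cost to patient: €2,253.90. OOP to date €5,267.
Bill 3, €11,689: deductible met; 30% of €11,689 = €3,506.70. Adding that to €5,267 gives €8,773.70, past the €7,500 cap; patient pays only €7,500 − €5,267 = €2,233.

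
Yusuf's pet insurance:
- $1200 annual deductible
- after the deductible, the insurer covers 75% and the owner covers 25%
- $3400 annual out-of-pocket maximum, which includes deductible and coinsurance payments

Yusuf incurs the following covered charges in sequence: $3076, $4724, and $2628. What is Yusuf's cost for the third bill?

$550

Claim 1 — $3076: $1200 finishes the deductible; $1876 goes to coinsurance; 25% of $1876 = $469. Cost to owner: $1669. OOP to date $1669.
Claim 2 — $4724: deductible already satisfied, so owner's share is 25% × $4724 = $1181. Owner owes $1181 (running OOP $2850).
Claim 3 — $2628: deductible met; 25% of $2628 = $657. Adding that to $2850 gives $3507, past the $3400 cap; owner pays only $3400 − $2850 = $550.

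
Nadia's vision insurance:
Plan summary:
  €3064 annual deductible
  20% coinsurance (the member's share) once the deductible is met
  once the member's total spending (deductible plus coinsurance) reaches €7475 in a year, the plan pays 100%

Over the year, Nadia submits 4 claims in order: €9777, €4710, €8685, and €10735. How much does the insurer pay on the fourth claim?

Claim 1 — €9777: deductible takes €3064, €6713 remains; member's 20% is €1342.60. Member owes €4406.60 (running OOP €4406.60). Plan pays €9777 − €4406.60 = €5370.40.
Claim 2 — €4710: deductible met; 20% of €4710 = €942. Member owes €942 (running OOP €5348.60). Plan pays €4710 − €942 = €3768.
Claim 3 — €8685: 20% coinsurance on €8685 = €1737. Member owes €1737 (running OOP €7085.60). Insurer: €8685 − €1737 = €6948.
Claim 4 — €10735: deductible already satisfied, so member's share is 20% × €10735 = €2147. OOP would hit €9232.60 > €7475, so the cap limits the member to €7475 − €7085.60 = €389.40. Insurer: €10735 − €389.40 = €10345.60.

€10345.60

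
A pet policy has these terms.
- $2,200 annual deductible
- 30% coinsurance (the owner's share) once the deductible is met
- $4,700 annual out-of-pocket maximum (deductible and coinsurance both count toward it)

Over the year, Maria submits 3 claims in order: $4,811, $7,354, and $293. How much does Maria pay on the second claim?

#1 ($4,811): $2,200 finishes the deductible; $2,611 goes to coinsurance; owner's 30% is $783.30. Cost to owner: $2,983.30. OOP to date $2,983.30.
#2 ($7,354): deductible met; 30% of $7,354 = $2,206.20. That would push OOP to $5,189.50, over the $4,700 cap, so owner pays $4,700 − $2,983.30 = $1,716.70.

$1,716.70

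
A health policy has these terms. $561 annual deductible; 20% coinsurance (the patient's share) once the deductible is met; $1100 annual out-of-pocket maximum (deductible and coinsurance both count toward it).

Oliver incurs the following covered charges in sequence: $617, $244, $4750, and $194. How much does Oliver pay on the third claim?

$479

#1 ($617): deductible takes $561, $56 remains; patient's 20% is $11.20. Patient owes $572.20 (running OOP $572.20).
#2 ($244): deductible already satisfied, so patient's share is 20% × $244 = $48.80. Cost to patient: $48.80. OOP to date $621.
#3 ($4750): deductible already satisfied, so patient's share is 20% × $4750 = $950. Adding that to $621 gives $1571, past the $1100 cap; patient pays only $1100 − $621 = $479.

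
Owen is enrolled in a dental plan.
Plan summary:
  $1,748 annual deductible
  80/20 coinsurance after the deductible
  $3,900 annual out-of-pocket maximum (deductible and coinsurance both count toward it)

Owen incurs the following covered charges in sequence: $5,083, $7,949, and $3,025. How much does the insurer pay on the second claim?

#1 ($5,083): $1,748 to deductible, leaving $3,335; patient's 20% is $667. Patient pays $2,415; OOP now $2,415. Plan pays $5,083 − $2,415 = $2,668.
#2 ($7,949): 20% coinsurance on $7,949 = $1,589.80. That would push OOP to $4,004.80, over the $3,900 cap, so patient pays $3,900 − $2,415 = $1,485. Plan pays $7,949 − $1,485 = $6,464.

$6,464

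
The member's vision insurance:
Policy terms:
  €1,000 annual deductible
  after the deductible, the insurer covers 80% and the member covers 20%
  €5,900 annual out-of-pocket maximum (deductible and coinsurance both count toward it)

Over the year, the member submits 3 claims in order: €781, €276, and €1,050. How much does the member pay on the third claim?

€210

#1 (€781): entire amount goes to the deductible. Member owes €781 (running OOP €781).
#2 (€276): €219 to deductible, leaving €57; member's 20% is €11.40. Member pays €230.40; OOP now €1,011.40.
#3 (€1,050): deductible met; 20% of €1,050 = €210. Cost to member: €210. OOP to date €1,221.40.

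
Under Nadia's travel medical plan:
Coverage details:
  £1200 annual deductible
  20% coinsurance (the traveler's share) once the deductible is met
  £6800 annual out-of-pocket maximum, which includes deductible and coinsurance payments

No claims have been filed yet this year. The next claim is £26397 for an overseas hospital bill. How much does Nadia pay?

£6239.40

The full £1200 deductible is still open; £1200 of this bill applies to it.
After the £1200 deductible portion, £26397 − £1200 = £25197 is subject to coinsurance.
Coinsurance: £25197 × 20% = £5039.40.
So the traveler owes £1200 + £5039.40 = £6239.40 before any cap.
Year-to-date out-of-pocket becomes £0 + £6239.40 = £6239.40, still under the £6800 maximum, so no cap applies.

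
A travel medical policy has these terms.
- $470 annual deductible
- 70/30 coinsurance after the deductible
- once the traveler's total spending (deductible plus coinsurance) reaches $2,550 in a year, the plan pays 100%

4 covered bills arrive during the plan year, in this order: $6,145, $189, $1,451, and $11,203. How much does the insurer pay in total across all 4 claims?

$16,438

Claim 1 — $6,145: deductible takes $470, $5,675 remains; traveler's 30% is $1,702.50. Traveler pays $2,172.50; OOP now $2,172.50. Insurer: $6,145 − $2,172.50 = $3,972.50.
Claim 2 — $189: 30% coinsurance on $189 = $56.70. Traveler pays $56.70; OOP now $2,229.20. Plan pays $189 − $56.70 = $132.30.
Claim 3 — $1,451: deductible met; 30% of $1,451 = $435.30. That would push OOP to $2,664.50, over the $2,550 cap, so traveler pays $2,550 − $2,229.20 = $320.80. Insurer: $1,451 − $320.80 = $1,130.20.
Claim 4 — $11,203: deductible met; 30% of $11,203 = $3,360.90. OOP would hit $5,910.90 > $2,550, so the cap limits the traveler to $2,550 − $2,550 = $0. Plan pays $11,203 − $0 = $11,203.
Insurer total = bills − traveler's total = $18,988 − $2,550 = $16,438.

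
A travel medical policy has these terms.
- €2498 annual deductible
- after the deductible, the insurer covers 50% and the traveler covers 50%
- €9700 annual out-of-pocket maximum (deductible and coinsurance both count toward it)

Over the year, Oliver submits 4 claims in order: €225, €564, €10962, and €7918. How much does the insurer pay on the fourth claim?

€5342.50

Claim 1 — €225: fully absorbed by the deductible. Traveler pays €225; OOP now €225. Insurer: €225 − €225 = €0.
Claim 2 — €564: entire amount goes to the deductible. Traveler pays €564; OOP now €789. Insurer: €564 − €564 = €0.
Claim 3 — €10962: €1709 finishes the deductible; €9253 goes to coinsurance; traveler's 50% is €4626.50. Traveler pays €6335.50; OOP now €7124.50. Plan pays €10962 − €6335.50 = €4626.50.
Claim 4 — €7918: deductible met; 50% of €7918 = €3959. OOP would hit €11083.50 > €9700, so the cap limits the traveler to €9700 − €7124.50 = €2575.50. Insurer: €7918 − €2575.50 = €5342.50.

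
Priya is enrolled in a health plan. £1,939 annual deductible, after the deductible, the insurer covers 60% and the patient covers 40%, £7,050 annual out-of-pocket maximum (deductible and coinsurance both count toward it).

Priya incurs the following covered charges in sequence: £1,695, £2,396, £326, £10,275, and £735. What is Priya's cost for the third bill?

Bill 1, £1,695: all of it applies to the deductible. Patient pays £1,695; OOP now £1,695.
Bill 2, £2,396: £244 to deductible, leaving £2,152; coinsurance £2,152 × 40% = £860.80. Cost to patient: £1,104.80. OOP to date £2,799.80.
Bill 3, £326: deductible met; 40% of £326 = £130.40. Cost to patient: £130.40. OOP to date £2,930.20.

£130.40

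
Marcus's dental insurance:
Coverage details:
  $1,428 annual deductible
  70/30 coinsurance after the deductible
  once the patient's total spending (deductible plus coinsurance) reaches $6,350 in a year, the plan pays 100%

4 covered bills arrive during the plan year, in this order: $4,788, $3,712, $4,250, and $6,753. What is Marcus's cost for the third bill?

#1 ($4,788): $1,428 finishes the deductible; $3,360 goes to coinsurance; coinsurance $3,360 × 30% = $1,008. Cost to patient: $2,436. OOP to date $2,436.
#2 ($3,712): deductible met; 30% of $3,712 = $1,113.60. Cost to patient: $1,113.60. OOP to date $3,549.60.
#3 ($4,250): deductible met; 30% of $4,250 = $1,275. Patient pays $1,275; OOP now $4,824.60.

$1,275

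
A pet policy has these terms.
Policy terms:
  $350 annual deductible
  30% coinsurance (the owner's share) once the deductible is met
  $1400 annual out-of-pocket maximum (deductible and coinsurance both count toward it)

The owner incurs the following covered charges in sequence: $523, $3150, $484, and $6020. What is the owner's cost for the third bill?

Claim 1 — $523: deductible takes $350, $173 remains; 30% of $173 = $51.90. Owner owes $401.90 (running OOP $401.90).
Claim 2 — $3150: 30% coinsurance on $3150 = $945. Owner owes $945 (running OOP $1346.90).
Claim 3 — $484: 30% coinsurance on $484 = $145.20. OOP would hit $1492.10 > $1400, so the cap limits the owner to $1400 − $1346.90 = $53.10.

$53.10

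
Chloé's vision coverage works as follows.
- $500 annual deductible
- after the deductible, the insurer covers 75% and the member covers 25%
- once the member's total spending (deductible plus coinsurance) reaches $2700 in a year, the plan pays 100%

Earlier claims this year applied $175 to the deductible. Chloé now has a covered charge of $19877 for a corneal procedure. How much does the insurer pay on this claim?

Remaining deductible: $500 − $175 = $325.
The remaining $19552 (= $19877 − $325) moves to coinsurance.
Member's 25% share of $19552 is $4888.
That puts the member's cost at $325 + $4888 = $5213 before any cap.
Adding $5213 to the $175 already spent would give $5388, which exceeds the $2700 cap; the member pays just $2700 − $175 = $2525.
The plan picks up $19877 − $2525 = $17352.

$17352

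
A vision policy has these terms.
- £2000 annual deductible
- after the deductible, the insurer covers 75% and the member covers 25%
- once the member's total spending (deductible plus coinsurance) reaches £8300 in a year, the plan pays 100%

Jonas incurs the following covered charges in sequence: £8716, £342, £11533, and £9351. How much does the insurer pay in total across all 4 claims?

£21642

Claim 1 (£8716): £2000 to deductible, leaving £6716; coinsurance £6716 × 25% = £1679. Cost to member: £3679. OOP to date £3679. Insurer: £8716 − £3679 = £5037.
Claim 2 (£342): deductible met; 25% of £342 = £85.50. Member pays £85.50; OOP now £3764.50. Plan pays £342 − £85.50 = £256.50.
Claim 3 (£11533): deductible already satisfied, so member's share is 25% × £11533 = £2883.25. Cost to member: £2883.25. OOP to date £6647.75. Insurer: £11533 − £2883.25 = £8649.75.
Claim 4 (£9351): deductible met; 25% of £9351 = £2337.75. Adding that to £6647.75 gives £8985.50, past the £8300 cap; member pays only £8300 − £6647.75 = £1652.25. Insurer: £9351 − £1652.25 = £7698.75.
Insurer total = bills − member's total = £29942 − £8300 = £21642.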